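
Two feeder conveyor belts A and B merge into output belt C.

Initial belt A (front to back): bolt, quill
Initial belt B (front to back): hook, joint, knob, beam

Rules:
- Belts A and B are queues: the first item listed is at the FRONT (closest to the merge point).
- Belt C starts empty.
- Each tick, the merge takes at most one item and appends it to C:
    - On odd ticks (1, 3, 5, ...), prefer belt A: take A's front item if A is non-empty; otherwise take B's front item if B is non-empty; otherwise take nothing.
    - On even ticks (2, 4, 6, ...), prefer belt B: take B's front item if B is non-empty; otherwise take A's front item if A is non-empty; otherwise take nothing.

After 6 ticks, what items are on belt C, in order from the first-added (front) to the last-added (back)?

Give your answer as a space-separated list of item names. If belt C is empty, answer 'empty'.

Answer: bolt hook quill joint knob beam

Derivation:
Tick 1: prefer A, take bolt from A; A=[quill] B=[hook,joint,knob,beam] C=[bolt]
Tick 2: prefer B, take hook from B; A=[quill] B=[joint,knob,beam] C=[bolt,hook]
Tick 3: prefer A, take quill from A; A=[-] B=[joint,knob,beam] C=[bolt,hook,quill]
Tick 4: prefer B, take joint from B; A=[-] B=[knob,beam] C=[bolt,hook,quill,joint]
Tick 5: prefer A, take knob from B; A=[-] B=[beam] C=[bolt,hook,quill,joint,knob]
Tick 6: prefer B, take beam from B; A=[-] B=[-] C=[bolt,hook,quill,joint,knob,beam]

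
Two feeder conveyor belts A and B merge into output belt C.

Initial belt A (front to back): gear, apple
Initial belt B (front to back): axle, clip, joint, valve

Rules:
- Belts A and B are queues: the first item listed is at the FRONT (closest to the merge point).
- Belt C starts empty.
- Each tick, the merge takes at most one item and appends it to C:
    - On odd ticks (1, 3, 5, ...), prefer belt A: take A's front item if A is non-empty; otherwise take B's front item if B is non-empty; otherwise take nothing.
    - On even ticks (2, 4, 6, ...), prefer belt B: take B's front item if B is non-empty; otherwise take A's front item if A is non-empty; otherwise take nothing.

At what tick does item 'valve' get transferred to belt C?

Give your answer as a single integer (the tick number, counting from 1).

Answer: 6

Derivation:
Tick 1: prefer A, take gear from A; A=[apple] B=[axle,clip,joint,valve] C=[gear]
Tick 2: prefer B, take axle from B; A=[apple] B=[clip,joint,valve] C=[gear,axle]
Tick 3: prefer A, take apple from A; A=[-] B=[clip,joint,valve] C=[gear,axle,apple]
Tick 4: prefer B, take clip from B; A=[-] B=[joint,valve] C=[gear,axle,apple,clip]
Tick 5: prefer A, take joint from B; A=[-] B=[valve] C=[gear,axle,apple,clip,joint]
Tick 6: prefer B, take valve from B; A=[-] B=[-] C=[gear,axle,apple,clip,joint,valve]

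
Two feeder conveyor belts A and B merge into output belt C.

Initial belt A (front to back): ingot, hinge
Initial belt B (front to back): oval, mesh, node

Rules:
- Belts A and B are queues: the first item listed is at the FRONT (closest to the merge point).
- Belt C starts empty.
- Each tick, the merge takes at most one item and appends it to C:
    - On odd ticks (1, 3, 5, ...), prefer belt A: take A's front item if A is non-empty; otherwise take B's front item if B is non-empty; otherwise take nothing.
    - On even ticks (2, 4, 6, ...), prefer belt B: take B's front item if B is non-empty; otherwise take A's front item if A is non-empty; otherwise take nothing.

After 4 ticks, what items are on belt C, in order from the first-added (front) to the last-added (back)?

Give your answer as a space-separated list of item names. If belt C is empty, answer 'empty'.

Tick 1: prefer A, take ingot from A; A=[hinge] B=[oval,mesh,node] C=[ingot]
Tick 2: prefer B, take oval from B; A=[hinge] B=[mesh,node] C=[ingot,oval]
Tick 3: prefer A, take hinge from A; A=[-] B=[mesh,node] C=[ingot,oval,hinge]
Tick 4: prefer B, take mesh from B; A=[-] B=[node] C=[ingot,oval,hinge,mesh]

Answer: ingot oval hinge mesh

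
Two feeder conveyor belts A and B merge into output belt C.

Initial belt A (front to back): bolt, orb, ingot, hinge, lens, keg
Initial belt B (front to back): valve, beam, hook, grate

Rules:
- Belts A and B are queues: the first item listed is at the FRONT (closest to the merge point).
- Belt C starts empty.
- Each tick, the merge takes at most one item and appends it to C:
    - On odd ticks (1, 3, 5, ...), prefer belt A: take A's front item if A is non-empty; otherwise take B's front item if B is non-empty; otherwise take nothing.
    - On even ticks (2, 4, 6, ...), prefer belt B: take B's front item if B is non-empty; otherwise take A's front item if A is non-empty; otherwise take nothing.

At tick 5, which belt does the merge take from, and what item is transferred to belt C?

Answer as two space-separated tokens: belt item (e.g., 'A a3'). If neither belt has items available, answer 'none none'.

Tick 1: prefer A, take bolt from A; A=[orb,ingot,hinge,lens,keg] B=[valve,beam,hook,grate] C=[bolt]
Tick 2: prefer B, take valve from B; A=[orb,ingot,hinge,lens,keg] B=[beam,hook,grate] C=[bolt,valve]
Tick 3: prefer A, take orb from A; A=[ingot,hinge,lens,keg] B=[beam,hook,grate] C=[bolt,valve,orb]
Tick 4: prefer B, take beam from B; A=[ingot,hinge,lens,keg] B=[hook,grate] C=[bolt,valve,orb,beam]
Tick 5: prefer A, take ingot from A; A=[hinge,lens,keg] B=[hook,grate] C=[bolt,valve,orb,beam,ingot]

Answer: A ingot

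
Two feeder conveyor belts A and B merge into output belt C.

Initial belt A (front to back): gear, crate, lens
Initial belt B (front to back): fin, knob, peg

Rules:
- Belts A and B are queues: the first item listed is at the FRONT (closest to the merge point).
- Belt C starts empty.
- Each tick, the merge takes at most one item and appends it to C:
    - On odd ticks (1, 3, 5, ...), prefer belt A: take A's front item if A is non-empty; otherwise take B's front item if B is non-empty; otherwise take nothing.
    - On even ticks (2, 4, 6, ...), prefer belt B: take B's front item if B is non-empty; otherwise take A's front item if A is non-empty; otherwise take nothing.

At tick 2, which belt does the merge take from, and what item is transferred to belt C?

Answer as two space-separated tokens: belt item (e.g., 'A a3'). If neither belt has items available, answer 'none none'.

Answer: B fin

Derivation:
Tick 1: prefer A, take gear from A; A=[crate,lens] B=[fin,knob,peg] C=[gear]
Tick 2: prefer B, take fin from B; A=[crate,lens] B=[knob,peg] C=[gear,fin]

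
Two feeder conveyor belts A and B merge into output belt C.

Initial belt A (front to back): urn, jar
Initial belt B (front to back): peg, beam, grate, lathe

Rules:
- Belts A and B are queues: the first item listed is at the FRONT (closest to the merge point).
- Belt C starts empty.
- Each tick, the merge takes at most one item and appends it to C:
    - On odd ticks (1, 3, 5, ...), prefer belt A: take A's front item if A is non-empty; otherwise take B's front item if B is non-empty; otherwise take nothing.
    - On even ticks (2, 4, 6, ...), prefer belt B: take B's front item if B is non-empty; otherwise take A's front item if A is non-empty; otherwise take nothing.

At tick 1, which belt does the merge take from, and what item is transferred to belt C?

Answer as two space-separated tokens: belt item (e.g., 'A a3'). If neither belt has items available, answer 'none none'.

Answer: A urn

Derivation:
Tick 1: prefer A, take urn from A; A=[jar] B=[peg,beam,grate,lathe] C=[urn]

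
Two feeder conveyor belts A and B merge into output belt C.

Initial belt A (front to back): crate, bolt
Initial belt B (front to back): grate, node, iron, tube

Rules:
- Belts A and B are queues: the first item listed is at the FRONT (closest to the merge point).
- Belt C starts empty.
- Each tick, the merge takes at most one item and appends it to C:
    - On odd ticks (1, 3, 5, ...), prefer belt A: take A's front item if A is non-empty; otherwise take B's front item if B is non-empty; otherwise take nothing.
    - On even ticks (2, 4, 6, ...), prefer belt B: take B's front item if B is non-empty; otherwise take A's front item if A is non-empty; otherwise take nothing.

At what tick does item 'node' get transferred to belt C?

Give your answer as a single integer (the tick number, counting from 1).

Answer: 4

Derivation:
Tick 1: prefer A, take crate from A; A=[bolt] B=[grate,node,iron,tube] C=[crate]
Tick 2: prefer B, take grate from B; A=[bolt] B=[node,iron,tube] C=[crate,grate]
Tick 3: prefer A, take bolt from A; A=[-] B=[node,iron,tube] C=[crate,grate,bolt]
Tick 4: prefer B, take node from B; A=[-] B=[iron,tube] C=[crate,grate,bolt,node]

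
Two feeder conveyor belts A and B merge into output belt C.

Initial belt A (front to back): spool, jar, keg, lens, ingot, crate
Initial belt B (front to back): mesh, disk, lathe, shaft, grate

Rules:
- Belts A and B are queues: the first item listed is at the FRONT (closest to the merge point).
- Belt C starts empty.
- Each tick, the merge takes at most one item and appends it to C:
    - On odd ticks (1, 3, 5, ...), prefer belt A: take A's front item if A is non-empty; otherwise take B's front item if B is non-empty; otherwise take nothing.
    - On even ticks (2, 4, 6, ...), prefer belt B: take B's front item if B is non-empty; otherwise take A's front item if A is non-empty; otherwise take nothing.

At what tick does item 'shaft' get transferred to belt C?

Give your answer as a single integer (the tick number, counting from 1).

Tick 1: prefer A, take spool from A; A=[jar,keg,lens,ingot,crate] B=[mesh,disk,lathe,shaft,grate] C=[spool]
Tick 2: prefer B, take mesh from B; A=[jar,keg,lens,ingot,crate] B=[disk,lathe,shaft,grate] C=[spool,mesh]
Tick 3: prefer A, take jar from A; A=[keg,lens,ingot,crate] B=[disk,lathe,shaft,grate] C=[spool,mesh,jar]
Tick 4: prefer B, take disk from B; A=[keg,lens,ingot,crate] B=[lathe,shaft,grate] C=[spool,mesh,jar,disk]
Tick 5: prefer A, take keg from A; A=[lens,ingot,crate] B=[lathe,shaft,grate] C=[spool,mesh,jar,disk,keg]
Tick 6: prefer B, take lathe from B; A=[lens,ingot,crate] B=[shaft,grate] C=[spool,mesh,jar,disk,keg,lathe]
Tick 7: prefer A, take lens from A; A=[ingot,crate] B=[shaft,grate] C=[spool,mesh,jar,disk,keg,lathe,lens]
Tick 8: prefer B, take shaft from B; A=[ingot,crate] B=[grate] C=[spool,mesh,jar,disk,keg,lathe,lens,shaft]

Answer: 8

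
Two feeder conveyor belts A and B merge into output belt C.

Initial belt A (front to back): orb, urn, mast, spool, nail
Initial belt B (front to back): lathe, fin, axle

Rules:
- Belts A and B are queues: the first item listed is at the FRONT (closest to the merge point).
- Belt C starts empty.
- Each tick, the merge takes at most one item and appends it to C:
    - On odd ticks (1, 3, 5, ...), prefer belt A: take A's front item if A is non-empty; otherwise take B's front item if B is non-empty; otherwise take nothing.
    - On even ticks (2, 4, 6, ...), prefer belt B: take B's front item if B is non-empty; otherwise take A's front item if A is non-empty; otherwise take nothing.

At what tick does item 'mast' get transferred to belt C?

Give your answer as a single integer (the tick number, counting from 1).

Tick 1: prefer A, take orb from A; A=[urn,mast,spool,nail] B=[lathe,fin,axle] C=[orb]
Tick 2: prefer B, take lathe from B; A=[urn,mast,spool,nail] B=[fin,axle] C=[orb,lathe]
Tick 3: prefer A, take urn from A; A=[mast,spool,nail] B=[fin,axle] C=[orb,lathe,urn]
Tick 4: prefer B, take fin from B; A=[mast,spool,nail] B=[axle] C=[orb,lathe,urn,fin]
Tick 5: prefer A, take mast from A; A=[spool,nail] B=[axle] C=[orb,lathe,urn,fin,mast]

Answer: 5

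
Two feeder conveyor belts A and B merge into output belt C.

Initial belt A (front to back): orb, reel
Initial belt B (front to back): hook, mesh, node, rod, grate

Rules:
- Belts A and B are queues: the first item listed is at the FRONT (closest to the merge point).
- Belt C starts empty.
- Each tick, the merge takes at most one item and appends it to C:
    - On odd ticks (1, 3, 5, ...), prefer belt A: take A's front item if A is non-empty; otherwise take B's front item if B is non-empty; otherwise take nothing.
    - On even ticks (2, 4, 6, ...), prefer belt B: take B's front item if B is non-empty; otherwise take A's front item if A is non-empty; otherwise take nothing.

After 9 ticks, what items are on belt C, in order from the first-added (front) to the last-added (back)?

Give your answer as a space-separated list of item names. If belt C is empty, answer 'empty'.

Answer: orb hook reel mesh node rod grate

Derivation:
Tick 1: prefer A, take orb from A; A=[reel] B=[hook,mesh,node,rod,grate] C=[orb]
Tick 2: prefer B, take hook from B; A=[reel] B=[mesh,node,rod,grate] C=[orb,hook]
Tick 3: prefer A, take reel from A; A=[-] B=[mesh,node,rod,grate] C=[orb,hook,reel]
Tick 4: prefer B, take mesh from B; A=[-] B=[node,rod,grate] C=[orb,hook,reel,mesh]
Tick 5: prefer A, take node from B; A=[-] B=[rod,grate] C=[orb,hook,reel,mesh,node]
Tick 6: prefer B, take rod from B; A=[-] B=[grate] C=[orb,hook,reel,mesh,node,rod]
Tick 7: prefer A, take grate from B; A=[-] B=[-] C=[orb,hook,reel,mesh,node,rod,grate]
Tick 8: prefer B, both empty, nothing taken; A=[-] B=[-] C=[orb,hook,reel,mesh,node,rod,grate]
Tick 9: prefer A, both empty, nothing taken; A=[-] B=[-] C=[orb,hook,reel,mesh,node,rod,grate]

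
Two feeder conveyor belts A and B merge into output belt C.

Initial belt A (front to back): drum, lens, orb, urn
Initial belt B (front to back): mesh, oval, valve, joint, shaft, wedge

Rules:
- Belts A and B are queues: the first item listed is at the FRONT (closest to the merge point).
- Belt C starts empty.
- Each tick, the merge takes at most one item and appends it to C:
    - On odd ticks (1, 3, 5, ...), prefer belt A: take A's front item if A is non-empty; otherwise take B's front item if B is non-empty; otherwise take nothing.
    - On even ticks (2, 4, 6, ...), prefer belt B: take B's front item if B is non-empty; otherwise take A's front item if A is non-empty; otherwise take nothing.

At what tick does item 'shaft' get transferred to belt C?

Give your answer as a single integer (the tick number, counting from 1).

Answer: 9

Derivation:
Tick 1: prefer A, take drum from A; A=[lens,orb,urn] B=[mesh,oval,valve,joint,shaft,wedge] C=[drum]
Tick 2: prefer B, take mesh from B; A=[lens,orb,urn] B=[oval,valve,joint,shaft,wedge] C=[drum,mesh]
Tick 3: prefer A, take lens from A; A=[orb,urn] B=[oval,valve,joint,shaft,wedge] C=[drum,mesh,lens]
Tick 4: prefer B, take oval from B; A=[orb,urn] B=[valve,joint,shaft,wedge] C=[drum,mesh,lens,oval]
Tick 5: prefer A, take orb from A; A=[urn] B=[valve,joint,shaft,wedge] C=[drum,mesh,lens,oval,orb]
Tick 6: prefer B, take valve from B; A=[urn] B=[joint,shaft,wedge] C=[drum,mesh,lens,oval,orb,valve]
Tick 7: prefer A, take urn from A; A=[-] B=[joint,shaft,wedge] C=[drum,mesh,lens,oval,orb,valve,urn]
Tick 8: prefer B, take joint from B; A=[-] B=[shaft,wedge] C=[drum,mesh,lens,oval,orb,valve,urn,joint]
Tick 9: prefer A, take shaft from B; A=[-] B=[wedge] C=[drum,mesh,lens,oval,orb,valve,urn,joint,shaft]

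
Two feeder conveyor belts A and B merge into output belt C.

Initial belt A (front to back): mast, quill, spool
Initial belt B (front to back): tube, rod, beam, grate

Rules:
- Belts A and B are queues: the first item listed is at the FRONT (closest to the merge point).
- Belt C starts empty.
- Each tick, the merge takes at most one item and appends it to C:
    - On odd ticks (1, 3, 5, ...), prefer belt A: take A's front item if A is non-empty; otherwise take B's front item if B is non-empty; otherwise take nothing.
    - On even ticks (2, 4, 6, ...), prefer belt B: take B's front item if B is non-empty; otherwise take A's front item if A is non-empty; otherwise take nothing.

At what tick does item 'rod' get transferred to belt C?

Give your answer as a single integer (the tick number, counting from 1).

Tick 1: prefer A, take mast from A; A=[quill,spool] B=[tube,rod,beam,grate] C=[mast]
Tick 2: prefer B, take tube from B; A=[quill,spool] B=[rod,beam,grate] C=[mast,tube]
Tick 3: prefer A, take quill from A; A=[spool] B=[rod,beam,grate] C=[mast,tube,quill]
Tick 4: prefer B, take rod from B; A=[spool] B=[beam,grate] C=[mast,tube,quill,rod]

Answer: 4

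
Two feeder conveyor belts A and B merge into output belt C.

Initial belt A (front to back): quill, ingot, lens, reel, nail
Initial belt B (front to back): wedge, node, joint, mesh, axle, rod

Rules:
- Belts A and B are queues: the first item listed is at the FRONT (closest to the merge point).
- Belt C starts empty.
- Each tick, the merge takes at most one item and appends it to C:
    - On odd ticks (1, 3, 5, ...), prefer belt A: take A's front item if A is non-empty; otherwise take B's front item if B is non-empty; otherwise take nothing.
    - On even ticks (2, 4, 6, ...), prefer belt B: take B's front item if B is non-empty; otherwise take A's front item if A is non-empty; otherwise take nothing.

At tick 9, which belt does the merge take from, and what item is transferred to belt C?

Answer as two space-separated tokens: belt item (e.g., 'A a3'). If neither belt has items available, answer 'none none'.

Tick 1: prefer A, take quill from A; A=[ingot,lens,reel,nail] B=[wedge,node,joint,mesh,axle,rod] C=[quill]
Tick 2: prefer B, take wedge from B; A=[ingot,lens,reel,nail] B=[node,joint,mesh,axle,rod] C=[quill,wedge]
Tick 3: prefer A, take ingot from A; A=[lens,reel,nail] B=[node,joint,mesh,axle,rod] C=[quill,wedge,ingot]
Tick 4: prefer B, take node from B; A=[lens,reel,nail] B=[joint,mesh,axle,rod] C=[quill,wedge,ingot,node]
Tick 5: prefer A, take lens from A; A=[reel,nail] B=[joint,mesh,axle,rod] C=[quill,wedge,ingot,node,lens]
Tick 6: prefer B, take joint from B; A=[reel,nail] B=[mesh,axle,rod] C=[quill,wedge,ingot,node,lens,joint]
Tick 7: prefer A, take reel from A; A=[nail] B=[mesh,axle,rod] C=[quill,wedge,ingot,node,lens,joint,reel]
Tick 8: prefer B, take mesh from B; A=[nail] B=[axle,rod] C=[quill,wedge,ingot,node,lens,joint,reel,mesh]
Tick 9: prefer A, take nail from A; A=[-] B=[axle,rod] C=[quill,wedge,ingot,node,lens,joint,reel,mesh,nail]

Answer: A nail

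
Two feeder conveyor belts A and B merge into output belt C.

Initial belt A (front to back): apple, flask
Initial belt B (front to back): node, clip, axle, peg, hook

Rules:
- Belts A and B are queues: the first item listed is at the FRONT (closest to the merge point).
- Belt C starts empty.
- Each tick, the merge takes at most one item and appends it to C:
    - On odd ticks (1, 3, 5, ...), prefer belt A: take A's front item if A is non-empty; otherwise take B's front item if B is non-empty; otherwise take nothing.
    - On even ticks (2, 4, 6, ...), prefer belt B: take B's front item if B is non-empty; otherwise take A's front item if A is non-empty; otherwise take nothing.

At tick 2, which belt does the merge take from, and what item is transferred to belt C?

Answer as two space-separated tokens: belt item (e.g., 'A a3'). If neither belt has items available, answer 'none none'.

Answer: B node

Derivation:
Tick 1: prefer A, take apple from A; A=[flask] B=[node,clip,axle,peg,hook] C=[apple]
Tick 2: prefer B, take node from B; A=[flask] B=[clip,axle,peg,hook] C=[apple,node]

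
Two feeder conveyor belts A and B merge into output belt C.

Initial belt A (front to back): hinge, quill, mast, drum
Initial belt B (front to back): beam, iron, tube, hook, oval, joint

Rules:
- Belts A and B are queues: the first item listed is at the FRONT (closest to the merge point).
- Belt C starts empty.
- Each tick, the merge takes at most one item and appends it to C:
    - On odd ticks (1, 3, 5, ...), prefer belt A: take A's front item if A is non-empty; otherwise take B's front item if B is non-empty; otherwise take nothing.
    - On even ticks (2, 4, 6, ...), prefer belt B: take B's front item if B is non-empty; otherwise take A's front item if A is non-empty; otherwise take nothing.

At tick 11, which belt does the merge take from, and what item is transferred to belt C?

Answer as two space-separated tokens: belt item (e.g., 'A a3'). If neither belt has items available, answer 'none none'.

Tick 1: prefer A, take hinge from A; A=[quill,mast,drum] B=[beam,iron,tube,hook,oval,joint] C=[hinge]
Tick 2: prefer B, take beam from B; A=[quill,mast,drum] B=[iron,tube,hook,oval,joint] C=[hinge,beam]
Tick 3: prefer A, take quill from A; A=[mast,drum] B=[iron,tube,hook,oval,joint] C=[hinge,beam,quill]
Tick 4: prefer B, take iron from B; A=[mast,drum] B=[tube,hook,oval,joint] C=[hinge,beam,quill,iron]
Tick 5: prefer A, take mast from A; A=[drum] B=[tube,hook,oval,joint] C=[hinge,beam,quill,iron,mast]
Tick 6: prefer B, take tube from B; A=[drum] B=[hook,oval,joint] C=[hinge,beam,quill,iron,mast,tube]
Tick 7: prefer A, take drum from A; A=[-] B=[hook,oval,joint] C=[hinge,beam,quill,iron,mast,tube,drum]
Tick 8: prefer B, take hook from B; A=[-] B=[oval,joint] C=[hinge,beam,quill,iron,mast,tube,drum,hook]
Tick 9: prefer A, take oval from B; A=[-] B=[joint] C=[hinge,beam,quill,iron,mast,tube,drum,hook,oval]
Tick 10: prefer B, take joint from B; A=[-] B=[-] C=[hinge,beam,quill,iron,mast,tube,drum,hook,oval,joint]
Tick 11: prefer A, both empty, nothing taken; A=[-] B=[-] C=[hinge,beam,quill,iron,mast,tube,drum,hook,oval,joint]

Answer: none none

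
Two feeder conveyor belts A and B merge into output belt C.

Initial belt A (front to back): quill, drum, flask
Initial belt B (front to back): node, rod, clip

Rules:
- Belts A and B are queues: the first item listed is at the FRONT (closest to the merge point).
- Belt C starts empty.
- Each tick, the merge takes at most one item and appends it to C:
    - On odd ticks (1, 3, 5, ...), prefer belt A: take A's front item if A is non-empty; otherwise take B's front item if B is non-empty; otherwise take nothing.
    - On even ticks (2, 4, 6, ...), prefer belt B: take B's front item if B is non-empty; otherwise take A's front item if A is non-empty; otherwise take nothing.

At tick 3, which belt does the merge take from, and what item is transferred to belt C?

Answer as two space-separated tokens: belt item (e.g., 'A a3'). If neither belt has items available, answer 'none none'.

Tick 1: prefer A, take quill from A; A=[drum,flask] B=[node,rod,clip] C=[quill]
Tick 2: prefer B, take node from B; A=[drum,flask] B=[rod,clip] C=[quill,node]
Tick 3: prefer A, take drum from A; A=[flask] B=[rod,clip] C=[quill,node,drum]

Answer: A drum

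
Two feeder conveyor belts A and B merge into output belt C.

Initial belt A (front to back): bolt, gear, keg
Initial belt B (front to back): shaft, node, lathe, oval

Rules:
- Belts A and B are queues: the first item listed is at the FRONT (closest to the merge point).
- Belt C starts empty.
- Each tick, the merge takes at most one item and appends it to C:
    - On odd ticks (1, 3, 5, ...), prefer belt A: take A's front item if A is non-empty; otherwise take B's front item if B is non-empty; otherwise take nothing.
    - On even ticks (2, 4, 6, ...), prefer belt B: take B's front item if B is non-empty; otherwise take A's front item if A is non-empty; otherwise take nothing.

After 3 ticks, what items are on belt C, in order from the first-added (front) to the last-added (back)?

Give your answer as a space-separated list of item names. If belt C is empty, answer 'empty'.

Tick 1: prefer A, take bolt from A; A=[gear,keg] B=[shaft,node,lathe,oval] C=[bolt]
Tick 2: prefer B, take shaft from B; A=[gear,keg] B=[node,lathe,oval] C=[bolt,shaft]
Tick 3: prefer A, take gear from A; A=[keg] B=[node,lathe,oval] C=[bolt,shaft,gear]

Answer: bolt shaft gear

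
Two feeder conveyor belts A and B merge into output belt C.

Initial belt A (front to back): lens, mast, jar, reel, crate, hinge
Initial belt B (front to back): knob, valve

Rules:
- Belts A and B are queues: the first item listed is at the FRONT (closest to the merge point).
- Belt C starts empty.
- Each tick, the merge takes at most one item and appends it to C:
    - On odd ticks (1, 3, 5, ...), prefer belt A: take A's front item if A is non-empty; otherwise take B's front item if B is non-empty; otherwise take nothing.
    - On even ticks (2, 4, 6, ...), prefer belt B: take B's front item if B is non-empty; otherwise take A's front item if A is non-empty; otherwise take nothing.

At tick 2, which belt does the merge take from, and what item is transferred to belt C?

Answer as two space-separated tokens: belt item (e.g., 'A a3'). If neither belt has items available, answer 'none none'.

Tick 1: prefer A, take lens from A; A=[mast,jar,reel,crate,hinge] B=[knob,valve] C=[lens]
Tick 2: prefer B, take knob from B; A=[mast,jar,reel,crate,hinge] B=[valve] C=[lens,knob]

Answer: B knob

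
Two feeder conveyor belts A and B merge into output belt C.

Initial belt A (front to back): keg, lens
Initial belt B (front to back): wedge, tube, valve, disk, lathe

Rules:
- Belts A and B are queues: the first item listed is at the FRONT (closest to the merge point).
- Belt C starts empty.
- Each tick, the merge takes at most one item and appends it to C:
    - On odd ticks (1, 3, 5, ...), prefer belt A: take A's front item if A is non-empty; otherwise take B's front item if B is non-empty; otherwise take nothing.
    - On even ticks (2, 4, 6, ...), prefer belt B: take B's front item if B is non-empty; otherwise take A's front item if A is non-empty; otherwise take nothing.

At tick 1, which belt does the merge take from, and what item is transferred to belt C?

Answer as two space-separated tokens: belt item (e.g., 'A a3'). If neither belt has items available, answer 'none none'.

Answer: A keg

Derivation:
Tick 1: prefer A, take keg from A; A=[lens] B=[wedge,tube,valve,disk,lathe] C=[keg]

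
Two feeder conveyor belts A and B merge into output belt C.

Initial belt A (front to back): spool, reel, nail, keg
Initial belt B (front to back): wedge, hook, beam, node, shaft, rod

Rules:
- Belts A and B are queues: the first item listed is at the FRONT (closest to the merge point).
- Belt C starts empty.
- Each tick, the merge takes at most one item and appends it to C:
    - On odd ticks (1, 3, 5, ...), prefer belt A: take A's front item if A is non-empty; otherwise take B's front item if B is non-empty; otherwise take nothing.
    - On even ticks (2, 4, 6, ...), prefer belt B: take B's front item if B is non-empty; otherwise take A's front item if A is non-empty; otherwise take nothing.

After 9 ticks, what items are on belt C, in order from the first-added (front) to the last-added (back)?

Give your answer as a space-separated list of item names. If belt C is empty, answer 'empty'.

Answer: spool wedge reel hook nail beam keg node shaft

Derivation:
Tick 1: prefer A, take spool from A; A=[reel,nail,keg] B=[wedge,hook,beam,node,shaft,rod] C=[spool]
Tick 2: prefer B, take wedge from B; A=[reel,nail,keg] B=[hook,beam,node,shaft,rod] C=[spool,wedge]
Tick 3: prefer A, take reel from A; A=[nail,keg] B=[hook,beam,node,shaft,rod] C=[spool,wedge,reel]
Tick 4: prefer B, take hook from B; A=[nail,keg] B=[beam,node,shaft,rod] C=[spool,wedge,reel,hook]
Tick 5: prefer A, take nail from A; A=[keg] B=[beam,node,shaft,rod] C=[spool,wedge,reel,hook,nail]
Tick 6: prefer B, take beam from B; A=[keg] B=[node,shaft,rod] C=[spool,wedge,reel,hook,nail,beam]
Tick 7: prefer A, take keg from A; A=[-] B=[node,shaft,rod] C=[spool,wedge,reel,hook,nail,beam,keg]
Tick 8: prefer B, take node from B; A=[-] B=[shaft,rod] C=[spool,wedge,reel,hook,nail,beam,keg,node]
Tick 9: prefer A, take shaft from B; A=[-] B=[rod] C=[spool,wedge,reel,hook,nail,beam,keg,node,shaft]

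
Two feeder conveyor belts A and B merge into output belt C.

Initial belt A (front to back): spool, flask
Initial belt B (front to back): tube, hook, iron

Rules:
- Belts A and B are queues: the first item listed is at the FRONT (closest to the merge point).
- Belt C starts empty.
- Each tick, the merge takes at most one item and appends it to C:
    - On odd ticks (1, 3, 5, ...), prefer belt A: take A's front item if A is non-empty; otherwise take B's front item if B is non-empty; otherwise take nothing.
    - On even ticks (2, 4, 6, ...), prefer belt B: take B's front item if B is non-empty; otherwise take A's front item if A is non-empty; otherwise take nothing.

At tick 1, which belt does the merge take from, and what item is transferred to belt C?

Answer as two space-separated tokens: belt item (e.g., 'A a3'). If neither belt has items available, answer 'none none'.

Answer: A spool

Derivation:
Tick 1: prefer A, take spool from A; A=[flask] B=[tube,hook,iron] C=[spool]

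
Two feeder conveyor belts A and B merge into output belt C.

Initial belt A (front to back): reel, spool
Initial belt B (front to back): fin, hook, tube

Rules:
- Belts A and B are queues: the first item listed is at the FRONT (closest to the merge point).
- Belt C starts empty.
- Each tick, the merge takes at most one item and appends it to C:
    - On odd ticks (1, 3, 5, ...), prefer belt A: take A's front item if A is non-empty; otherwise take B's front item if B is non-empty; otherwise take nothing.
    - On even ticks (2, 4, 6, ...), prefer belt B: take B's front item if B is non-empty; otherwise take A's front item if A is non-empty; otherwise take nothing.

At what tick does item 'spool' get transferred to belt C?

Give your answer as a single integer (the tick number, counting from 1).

Answer: 3

Derivation:
Tick 1: prefer A, take reel from A; A=[spool] B=[fin,hook,tube] C=[reel]
Tick 2: prefer B, take fin from B; A=[spool] B=[hook,tube] C=[reel,fin]
Tick 3: prefer A, take spool from A; A=[-] B=[hook,tube] C=[reel,fin,spool]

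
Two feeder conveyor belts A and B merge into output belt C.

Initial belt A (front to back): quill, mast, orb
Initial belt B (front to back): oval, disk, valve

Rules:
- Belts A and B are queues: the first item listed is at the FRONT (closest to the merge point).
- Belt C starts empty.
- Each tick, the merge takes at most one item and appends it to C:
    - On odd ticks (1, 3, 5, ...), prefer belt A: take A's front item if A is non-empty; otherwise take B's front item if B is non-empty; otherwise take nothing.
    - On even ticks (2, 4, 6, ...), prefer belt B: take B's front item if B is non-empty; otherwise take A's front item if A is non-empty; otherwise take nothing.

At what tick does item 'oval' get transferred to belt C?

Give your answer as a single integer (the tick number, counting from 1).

Tick 1: prefer A, take quill from A; A=[mast,orb] B=[oval,disk,valve] C=[quill]
Tick 2: prefer B, take oval from B; A=[mast,orb] B=[disk,valve] C=[quill,oval]

Answer: 2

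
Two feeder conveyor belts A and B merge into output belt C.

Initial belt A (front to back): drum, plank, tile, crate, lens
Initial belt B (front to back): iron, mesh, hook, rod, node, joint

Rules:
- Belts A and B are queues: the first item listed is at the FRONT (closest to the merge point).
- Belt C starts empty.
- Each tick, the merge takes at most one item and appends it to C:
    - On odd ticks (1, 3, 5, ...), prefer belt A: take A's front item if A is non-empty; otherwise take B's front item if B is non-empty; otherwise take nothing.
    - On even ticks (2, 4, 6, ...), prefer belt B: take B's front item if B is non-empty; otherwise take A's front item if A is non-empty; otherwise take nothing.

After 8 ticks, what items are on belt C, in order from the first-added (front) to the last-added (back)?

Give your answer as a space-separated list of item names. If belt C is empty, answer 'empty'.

Answer: drum iron plank mesh tile hook crate rod

Derivation:
Tick 1: prefer A, take drum from A; A=[plank,tile,crate,lens] B=[iron,mesh,hook,rod,node,joint] C=[drum]
Tick 2: prefer B, take iron from B; A=[plank,tile,crate,lens] B=[mesh,hook,rod,node,joint] C=[drum,iron]
Tick 3: prefer A, take plank from A; A=[tile,crate,lens] B=[mesh,hook,rod,node,joint] C=[drum,iron,plank]
Tick 4: prefer B, take mesh from B; A=[tile,crate,lens] B=[hook,rod,node,joint] C=[drum,iron,plank,mesh]
Tick 5: prefer A, take tile from A; A=[crate,lens] B=[hook,rod,node,joint] C=[drum,iron,plank,mesh,tile]
Tick 6: prefer B, take hook from B; A=[crate,lens] B=[rod,node,joint] C=[drum,iron,plank,mesh,tile,hook]
Tick 7: prefer A, take crate from A; A=[lens] B=[rod,node,joint] C=[drum,iron,plank,mesh,tile,hook,crate]
Tick 8: prefer B, take rod from B; A=[lens] B=[node,joint] C=[drum,iron,plank,mesh,tile,hook,crate,rod]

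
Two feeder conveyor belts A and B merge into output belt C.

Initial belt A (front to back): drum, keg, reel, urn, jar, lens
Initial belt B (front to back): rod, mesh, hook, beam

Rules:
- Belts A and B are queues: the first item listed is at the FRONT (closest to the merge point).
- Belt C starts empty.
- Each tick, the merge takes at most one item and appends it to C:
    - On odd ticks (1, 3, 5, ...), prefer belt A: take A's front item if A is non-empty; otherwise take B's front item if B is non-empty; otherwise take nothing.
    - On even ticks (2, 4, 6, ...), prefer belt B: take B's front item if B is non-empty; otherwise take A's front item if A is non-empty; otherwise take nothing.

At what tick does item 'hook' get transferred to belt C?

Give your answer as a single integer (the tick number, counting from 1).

Answer: 6

Derivation:
Tick 1: prefer A, take drum from A; A=[keg,reel,urn,jar,lens] B=[rod,mesh,hook,beam] C=[drum]
Tick 2: prefer B, take rod from B; A=[keg,reel,urn,jar,lens] B=[mesh,hook,beam] C=[drum,rod]
Tick 3: prefer A, take keg from A; A=[reel,urn,jar,lens] B=[mesh,hook,beam] C=[drum,rod,keg]
Tick 4: prefer B, take mesh from B; A=[reel,urn,jar,lens] B=[hook,beam] C=[drum,rod,keg,mesh]
Tick 5: prefer A, take reel from A; A=[urn,jar,lens] B=[hook,beam] C=[drum,rod,keg,mesh,reel]
Tick 6: prefer B, take hook from B; A=[urn,jar,lens] B=[beam] C=[drum,rod,keg,mesh,reel,hook]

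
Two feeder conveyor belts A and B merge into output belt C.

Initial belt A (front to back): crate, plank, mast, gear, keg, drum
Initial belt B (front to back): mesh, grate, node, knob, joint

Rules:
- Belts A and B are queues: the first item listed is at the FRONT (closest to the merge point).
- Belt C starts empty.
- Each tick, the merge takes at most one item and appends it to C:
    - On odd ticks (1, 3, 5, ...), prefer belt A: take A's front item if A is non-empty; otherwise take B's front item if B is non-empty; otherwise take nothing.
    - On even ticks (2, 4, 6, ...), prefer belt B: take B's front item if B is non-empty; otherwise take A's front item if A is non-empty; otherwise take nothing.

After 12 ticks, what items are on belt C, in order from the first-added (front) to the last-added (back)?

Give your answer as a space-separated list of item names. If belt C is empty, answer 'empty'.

Tick 1: prefer A, take crate from A; A=[plank,mast,gear,keg,drum] B=[mesh,grate,node,knob,joint] C=[crate]
Tick 2: prefer B, take mesh from B; A=[plank,mast,gear,keg,drum] B=[grate,node,knob,joint] C=[crate,mesh]
Tick 3: prefer A, take plank from A; A=[mast,gear,keg,drum] B=[grate,node,knob,joint] C=[crate,mesh,plank]
Tick 4: prefer B, take grate from B; A=[mast,gear,keg,drum] B=[node,knob,joint] C=[crate,mesh,plank,grate]
Tick 5: prefer A, take mast from A; A=[gear,keg,drum] B=[node,knob,joint] C=[crate,mesh,plank,grate,mast]
Tick 6: prefer B, take node from B; A=[gear,keg,drum] B=[knob,joint] C=[crate,mesh,plank,grate,mast,node]
Tick 7: prefer A, take gear from A; A=[keg,drum] B=[knob,joint] C=[crate,mesh,plank,grate,mast,node,gear]
Tick 8: prefer B, take knob from B; A=[keg,drum] B=[joint] C=[crate,mesh,plank,grate,mast,node,gear,knob]
Tick 9: prefer A, take keg from A; A=[drum] B=[joint] C=[crate,mesh,plank,grate,mast,node,gear,knob,keg]
Tick 10: prefer B, take joint from B; A=[drum] B=[-] C=[crate,mesh,plank,grate,mast,node,gear,knob,keg,joint]
Tick 11: prefer A, take drum from A; A=[-] B=[-] C=[crate,mesh,plank,grate,mast,node,gear,knob,keg,joint,drum]
Tick 12: prefer B, both empty, nothing taken; A=[-] B=[-] C=[crate,mesh,plank,grate,mast,node,gear,knob,keg,joint,drum]

Answer: crate mesh plank grate mast node gear knob keg joint drum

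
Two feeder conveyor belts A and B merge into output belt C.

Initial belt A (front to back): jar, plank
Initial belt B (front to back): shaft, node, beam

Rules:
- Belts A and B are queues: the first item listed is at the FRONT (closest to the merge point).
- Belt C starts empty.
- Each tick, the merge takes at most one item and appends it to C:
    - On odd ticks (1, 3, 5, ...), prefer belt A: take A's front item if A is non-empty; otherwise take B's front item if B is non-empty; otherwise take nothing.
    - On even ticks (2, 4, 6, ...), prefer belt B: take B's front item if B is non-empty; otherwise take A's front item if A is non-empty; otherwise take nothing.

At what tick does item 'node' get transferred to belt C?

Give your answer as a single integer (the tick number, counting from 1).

Tick 1: prefer A, take jar from A; A=[plank] B=[shaft,node,beam] C=[jar]
Tick 2: prefer B, take shaft from B; A=[plank] B=[node,beam] C=[jar,shaft]
Tick 3: prefer A, take plank from A; A=[-] B=[node,beam] C=[jar,shaft,plank]
Tick 4: prefer B, take node from B; A=[-] B=[beam] C=[jar,shaft,plank,node]

Answer: 4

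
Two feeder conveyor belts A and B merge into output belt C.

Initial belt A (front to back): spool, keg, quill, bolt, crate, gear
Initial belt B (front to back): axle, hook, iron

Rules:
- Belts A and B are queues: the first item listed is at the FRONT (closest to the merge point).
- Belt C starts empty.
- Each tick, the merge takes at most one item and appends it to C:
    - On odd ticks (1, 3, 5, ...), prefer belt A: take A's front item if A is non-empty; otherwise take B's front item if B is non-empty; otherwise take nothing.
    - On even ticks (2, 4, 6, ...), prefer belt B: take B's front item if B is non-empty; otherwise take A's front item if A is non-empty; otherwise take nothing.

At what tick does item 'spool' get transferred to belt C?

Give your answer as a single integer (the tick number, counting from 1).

Tick 1: prefer A, take spool from A; A=[keg,quill,bolt,crate,gear] B=[axle,hook,iron] C=[spool]

Answer: 1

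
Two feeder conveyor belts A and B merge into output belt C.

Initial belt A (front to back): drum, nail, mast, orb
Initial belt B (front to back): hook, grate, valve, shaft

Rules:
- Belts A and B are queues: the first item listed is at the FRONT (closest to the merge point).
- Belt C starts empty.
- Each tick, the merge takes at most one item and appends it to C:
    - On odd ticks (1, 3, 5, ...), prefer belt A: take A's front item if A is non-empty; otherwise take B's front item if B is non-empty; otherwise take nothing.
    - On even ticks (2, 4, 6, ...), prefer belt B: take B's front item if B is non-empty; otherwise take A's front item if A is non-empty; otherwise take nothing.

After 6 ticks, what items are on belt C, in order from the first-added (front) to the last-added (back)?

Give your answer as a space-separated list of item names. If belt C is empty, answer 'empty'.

Answer: drum hook nail grate mast valve

Derivation:
Tick 1: prefer A, take drum from A; A=[nail,mast,orb] B=[hook,grate,valve,shaft] C=[drum]
Tick 2: prefer B, take hook from B; A=[nail,mast,orb] B=[grate,valve,shaft] C=[drum,hook]
Tick 3: prefer A, take nail from A; A=[mast,orb] B=[grate,valve,shaft] C=[drum,hook,nail]
Tick 4: prefer B, take grate from B; A=[mast,orb] B=[valve,shaft] C=[drum,hook,nail,grate]
Tick 5: prefer A, take mast from A; A=[orb] B=[valve,shaft] C=[drum,hook,nail,grate,mast]
Tick 6: prefer B, take valve from B; A=[orb] B=[shaft] C=[drum,hook,nail,grate,mast,valve]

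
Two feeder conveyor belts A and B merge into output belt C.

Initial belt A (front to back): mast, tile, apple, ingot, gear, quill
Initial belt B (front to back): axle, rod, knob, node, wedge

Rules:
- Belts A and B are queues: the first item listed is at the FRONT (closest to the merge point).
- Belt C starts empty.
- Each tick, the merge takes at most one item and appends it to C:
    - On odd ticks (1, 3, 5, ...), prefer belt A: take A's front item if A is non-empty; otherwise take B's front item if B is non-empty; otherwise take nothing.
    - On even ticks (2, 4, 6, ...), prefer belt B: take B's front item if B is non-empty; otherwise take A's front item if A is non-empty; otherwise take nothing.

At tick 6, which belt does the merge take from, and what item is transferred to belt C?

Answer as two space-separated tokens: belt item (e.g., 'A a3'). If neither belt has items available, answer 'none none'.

Answer: B knob

Derivation:
Tick 1: prefer A, take mast from A; A=[tile,apple,ingot,gear,quill] B=[axle,rod,knob,node,wedge] C=[mast]
Tick 2: prefer B, take axle from B; A=[tile,apple,ingot,gear,quill] B=[rod,knob,node,wedge] C=[mast,axle]
Tick 3: prefer A, take tile from A; A=[apple,ingot,gear,quill] B=[rod,knob,node,wedge] C=[mast,axle,tile]
Tick 4: prefer B, take rod from B; A=[apple,ingot,gear,quill] B=[knob,node,wedge] C=[mast,axle,tile,rod]
Tick 5: prefer A, take apple from A; A=[ingot,gear,quill] B=[knob,node,wedge] C=[mast,axle,tile,rod,apple]
Tick 6: prefer B, take knob from B; A=[ingot,gear,quill] B=[node,wedge] C=[mast,axle,tile,rod,apple,knob]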